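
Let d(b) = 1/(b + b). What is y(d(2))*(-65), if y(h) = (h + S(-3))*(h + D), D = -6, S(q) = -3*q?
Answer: 55315/16 ≈ 3457.2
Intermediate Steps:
d(b) = 1/(2*b)
y(h) = (-6 + h)*(9 + h) (y(h) = (h - 3*(-3))*(h - 6) = (h + 9)*(-6 + h) = (9 + h)*(-6 + h) = (-6 + h)*(9 + h))
y(d(2))*(-65) = (-54 + ((½)/2)² + 3*((½)/2))*(-65) = (-54 + ((½)*(½))² + 3*((½)*(½)))*(-65) = (-54 + (¼)² + 3*(¼))*(-65) = (-54 + 1/16 + ¾)*(-65) = -851/16*(-65) = 55315/16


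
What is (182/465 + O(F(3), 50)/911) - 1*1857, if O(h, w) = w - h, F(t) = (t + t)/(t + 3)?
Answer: -786464468/423615 ≈ -1856.6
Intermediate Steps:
F(t) = 2*t/(3 + t) (F(t) = (2*t)/(3 + t) = 2*t/(3 + t))
(182/465 + O(F(3), 50)/911) - 1*1857 = (182/465 + (50 - 2*3/(3 + 3))/911) - 1*1857 = (182*(1/465) + (50 - 2*3/6)*(1/911)) - 1857 = (182/465 + (50 - 2*3/6)*(1/911)) - 1857 = (182/465 + (50 - 1*1)*(1/911)) - 1857 = (182/465 + (50 - 1)*(1/911)) - 1857 = (182/465 + 49*(1/911)) - 1857 = (182/465 + 49/911) - 1857 = 188587/423615 - 1857 = -786464468/423615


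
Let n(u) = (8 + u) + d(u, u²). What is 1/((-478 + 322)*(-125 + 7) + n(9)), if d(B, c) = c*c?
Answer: 1/24986 ≈ 4.0022e-5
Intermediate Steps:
d(B, c) = c²
n(u) = 8 + u + u⁴ (n(u) = (8 + u) + (u²)² = (8 + u) + u⁴ = 8 + u + u⁴)
1/((-478 + 322)*(-125 + 7) + n(9)) = 1/((-478 + 322)*(-125 + 7) + (8 + 9 + 9⁴)) = 1/(-156*(-118) + (8 + 9 + 6561)) = 1/(18408 + 6578) = 1/24986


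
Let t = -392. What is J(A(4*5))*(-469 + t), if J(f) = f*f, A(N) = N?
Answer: -344400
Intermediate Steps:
J(f) = f²
J(A(4*5))*(-469 + t) = (4*5)²*(-469 - 392) = 20²*(-861) = 400*(-861) = -344400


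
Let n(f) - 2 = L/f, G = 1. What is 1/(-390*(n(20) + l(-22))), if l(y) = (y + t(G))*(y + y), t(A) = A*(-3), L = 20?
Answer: -1/430170 ≈ -2.3247e-6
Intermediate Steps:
t(A) = -3*A
n(f) = 2 + 20/f
l(y) = 2*y*(-3 + y) (l(y) = (y - 3*1)*(y + y) = (y - 3)*(2*y) = (-3 + y)*(2*y) = 2*y*(-3 + y))
1/(-390*(n(20) + l(-22))) = 1/(-390*((2 + 20/20) + 2*(-22)*(-3 - 22))) = 1/(-390*((2 + 20*(1/20)) + 2*(-22)*(-25))) = 1/(-390*((2 + 1) + 1100)) = 1/(-390*(3 + 1100)) = 1/(-390*1103) = 1/(-430170) = -1/430170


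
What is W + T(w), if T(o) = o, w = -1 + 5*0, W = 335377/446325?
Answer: -110948/446325 ≈ -0.24858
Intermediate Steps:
W = 335377/446325 (W = 335377*(1/446325) = 335377/446325 ≈ 0.75142)
w = -1 (w = -1 + 0 = -1)
W + T(w) = 335377/446325 - 1 = -110948/446325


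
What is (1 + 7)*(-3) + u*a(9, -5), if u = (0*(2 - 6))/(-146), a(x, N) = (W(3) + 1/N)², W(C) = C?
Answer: -24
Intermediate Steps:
a(x, N) = (3 + 1/N)²
u = 0 (u = (0*(-4))*(-1/146) = 0*(-1/146) = 0)
(1 + 7)*(-3) + u*a(9, -5) = (1 + 7)*(-3) + 0*((1 + 3*(-5))²/(-5)²) = 8*(-3) + 0*((1 - 15)²/25) = -24 + 0*((1/25)*(-14)²) = -24 + 0*((1/25)*196) = -24 + 0*(196/25) = -24 + 0 = -24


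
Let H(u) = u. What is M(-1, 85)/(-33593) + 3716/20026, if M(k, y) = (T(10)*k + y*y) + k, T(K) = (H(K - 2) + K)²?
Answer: -6673906/336366709 ≈ -0.019841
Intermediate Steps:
T(K) = (-2 + 2*K)² (T(K) = ((K - 2) + K)² = ((-2 + K) + K)² = (-2 + 2*K)²)
M(k, y) = y² + 325*k (M(k, y) = ((4*(-1 + 10)²)*k + y*y) + k = ((4*9²)*k + y²) + k = ((4*81)*k + y²) + k = (324*k + y²) + k = (y² + 324*k) + k = y² + 325*k)
M(-1, 85)/(-33593) + 3716/20026 = (85² + 325*(-1))/(-33593) + 3716/20026 = (7225 - 325)*(-1/33593) + 3716*(1/20026) = 6900*(-1/33593) + 1858/10013 = -6900/33593 + 1858/10013 = -6673906/336366709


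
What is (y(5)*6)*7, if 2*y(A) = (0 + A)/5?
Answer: 21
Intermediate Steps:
y(A) = A/10 (y(A) = ((0 + A)/5)/2 = (A*(⅕))/2 = (A/5)/2 = A/10)
(y(5)*6)*7 = (((⅒)*5)*6)*7 = ((½)*6)*7 = 3*7 = 21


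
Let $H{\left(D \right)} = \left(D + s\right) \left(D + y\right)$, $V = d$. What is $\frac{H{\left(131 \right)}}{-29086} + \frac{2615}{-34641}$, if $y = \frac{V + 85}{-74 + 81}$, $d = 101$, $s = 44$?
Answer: $- \frac{1031285465}{1007568126} \approx -1.0235$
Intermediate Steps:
$V = 101$
$y = \frac{186}{7}$ ($y = \frac{101 + 85}{-74 + 81} = \frac{186}{7} \approx 26.571$)
$H{\left(D \right)} = \left(44 + D\right) \left(\frac{186}{7} + D\right)$ ($H{\left(D \right)} = \left(D + 44\right) \left(D + \frac{186}{7}\right) = \left(44 + D\right) \left(\frac{186}{7} + D\right)$)
$\frac{H{\left(131 \right)}}{-29086} + \frac{2615}{-34641} = \frac{\frac{8184}{7} + 131^{2} + \frac{494}{7} \cdot 131}{-29086} + \frac{2615}{-34641} = \left(\frac{8184}{7} + 17161 + \frac{64714}{7}\right) \left(- \frac{1}{29086}\right) + 2615 \left(- \frac{1}{34641}\right) = 27575 \left(- \frac{1}{29086}\right) - \frac{2615}{34641} = - \frac{27575}{29086} - \frac{2615}{34641} = - \frac{1031285465}{1007568126}$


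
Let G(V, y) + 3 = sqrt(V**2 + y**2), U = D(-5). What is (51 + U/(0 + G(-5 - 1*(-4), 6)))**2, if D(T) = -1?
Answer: 1015331/392 - 1425*sqrt(37)/392 ≈ 2568.0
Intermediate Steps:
U = -1
G(V, y) = -3 + sqrt(V**2 + y**2)
(51 + U/(0 + G(-5 - 1*(-4), 6)))**2 = (51 - 1/(0 + (-3 + sqrt((-5 - 1*(-4))**2 + 6**2))))**2 = (51 - 1/(0 + (-3 + sqrt((-5 + 4)**2 + 36))))**2 = (51 - 1/(0 + (-3 + sqrt((-1)**2 + 36))))**2 = (51 - 1/(0 + (-3 + sqrt(1 + 36))))**2 = (51 - 1/(0 + (-3 + sqrt(37))))**2 = (51 - 1/(-3 + sqrt(37)))**2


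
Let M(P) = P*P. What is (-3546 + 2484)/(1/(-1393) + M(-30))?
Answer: -1479366/1253699 ≈ -1.1800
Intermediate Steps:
M(P) = P**2
(-3546 + 2484)/(1/(-1393) + M(-30)) = (-3546 + 2484)/(1/(-1393) + (-30)**2) = -1062/(-1/1393 + 900) = -1062/1253699/1393 = -1062*1393/1253699 = -1479366/1253699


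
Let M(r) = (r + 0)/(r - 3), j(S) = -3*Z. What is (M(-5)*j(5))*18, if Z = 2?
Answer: -135/2 ≈ -67.500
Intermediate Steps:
j(S) = -6 (j(S) = -3*2 = -6)
M(r) = r/(-3 + r)
(M(-5)*j(5))*18 = (-5/(-3 - 5)*(-6))*18 = (-5/(-8)*(-6))*18 = (-5*(-⅛)*(-6))*18 = ((5/8)*(-6))*18 = -15/4*18 = -135/2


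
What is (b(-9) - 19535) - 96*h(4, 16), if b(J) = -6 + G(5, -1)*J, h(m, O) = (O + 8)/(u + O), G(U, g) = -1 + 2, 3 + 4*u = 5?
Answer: -216586/11 ≈ -19690.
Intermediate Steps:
u = ½ (u = -¾ + (¼)*5 = -¾ + 5/4 = ½ ≈ 0.50000)
G(U, g) = 1
h(m, O) = (8 + O)/(½ + O) (h(m, O) = (O + 8)/(½ + O) = (8 + O)/(½ + O))
b(J) = -6 + J (b(J) = -6 + 1*J = -6 + J)
(b(-9) - 19535) - 96*h(4, 16) = ((-6 - 9) - 19535) - 192*(8 + 16)/(1 + 2*16) = (-15 - 19535) - 192*24/(1 + 32) = -19550 - 192*24/33 = -19550 - 96*16/11 = -19550 - 1536/11 = -216586/11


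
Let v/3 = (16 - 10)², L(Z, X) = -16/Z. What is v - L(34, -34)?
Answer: 1844/17 ≈ 108.47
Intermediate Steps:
v = 108 (v = 3*(16 - 10)² = 3*6² = 3*36 = 108)
v - L(34, -34) = 108 - (-16)/34 = 108 - 1*(-8/17) = 108 + 8/17 = 1844/17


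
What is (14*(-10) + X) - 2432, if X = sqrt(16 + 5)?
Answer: -2572 + sqrt(21) ≈ -2567.4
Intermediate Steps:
X = sqrt(21) ≈ 4.5826
(14*(-10) + X) - 2432 = (14*(-10) + sqrt(21)) - 2432 = (-140 + sqrt(21)) - 2432 = -2572 + sqrt(21)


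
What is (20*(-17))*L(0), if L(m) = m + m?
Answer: 0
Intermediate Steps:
L(m) = 2*m
(20*(-17))*L(0) = (20*(-17))*(2*0) = -340*0 = 0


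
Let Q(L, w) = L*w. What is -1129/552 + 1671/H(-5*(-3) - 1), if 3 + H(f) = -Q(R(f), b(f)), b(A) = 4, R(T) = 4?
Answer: -943843/10488 ≈ -89.993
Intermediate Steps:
H(f) = -19 (H(f) = -3 - 4*4 = -3 - 1*16 = -3 - 16 = -19)
-1129/552 + 1671/H(-5*(-3) - 1) = -1129/552 + 1671/(-19) = -1129*1/552 + 1671*(-1/19) = -1129/552 - 1671/19 = -943843/10488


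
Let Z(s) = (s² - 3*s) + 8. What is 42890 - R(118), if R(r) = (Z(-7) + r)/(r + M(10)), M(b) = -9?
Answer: 4674814/109 ≈ 42888.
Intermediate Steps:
Z(s) = 8 + s² - 3*s
R(r) = (78 + r)/(-9 + r) (R(r) = ((8 + (-7)² - 3*(-7)) + r)/(r - 9) = ((8 + 49 + 21) + r)/(-9 + r) = (78 + r)/(-9 + r))
42890 - R(118) = 42890 - (78 + 118)/(-9 + 118) = 42890 - 196/109 = 4674814/109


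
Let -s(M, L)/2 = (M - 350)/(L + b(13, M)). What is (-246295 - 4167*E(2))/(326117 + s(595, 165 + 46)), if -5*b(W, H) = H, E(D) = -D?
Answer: -10946206/15001137 ≈ -0.72969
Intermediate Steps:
b(W, H) = -H/5
s(M, L) = -2*(-350 + M)/(L - M/5) (s(M, L) = -2*(M - 350)/(L - M/5) = -2*(-350 + M)/(L - M/5))
(-246295 - 4167*E(2))/(326117 + s(595, 165 + 46)) = (-246295 - (-4167)*2)/(326117 + 10*(350 - 1*595)/(-1*595 + 5*(165 + 46))) = (-246295 - 4167*(-2))/(326117 + 10*(350 - 595)/(-595 + 5*211)) = (-246295 + 8334)/(326117 + 10*(-245)/(-595 + 1055)) = -237961/(326117 + 10*(-245)/460) = -237961/(326117 + 10*(1/460)*(-245)) = -237961/(326117 - 245/46) = -237961/15001137/46 = -237961*46/15001137 = -10946206/15001137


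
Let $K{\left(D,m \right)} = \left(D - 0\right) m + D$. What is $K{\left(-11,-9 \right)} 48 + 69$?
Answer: $4293$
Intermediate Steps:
$K{\left(D,m \right)} = D + D m$ ($K{\left(D,m \right)} = \left(D + 0\right) m + D = D m + D = D + D m$)
$K{\left(-11,-9 \right)} 48 + 69 = - 11 \left(1 - 9\right) 48 + 69 = \left(-11\right) \left(-8\right) 48 + 69 = 88 \cdot 48 + 69 = 4224 + 69 = 4293$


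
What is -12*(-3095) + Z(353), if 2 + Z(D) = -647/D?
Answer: 13109067/353 ≈ 37136.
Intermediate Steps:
Z(D) = -2 - 647/D
-12*(-3095) + Z(353) = -12*(-3095) + (-2 - 647/353) = 37140 + (-2 - 647*1/353) = 37140 + (-2 - 647/353) = 37140 - 1353/353 = 13109067/353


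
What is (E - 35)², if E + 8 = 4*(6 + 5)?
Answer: 1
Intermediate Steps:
E = 36 (E = -8 + 4*(6 + 5) = -8 + 4*11 = -8 + 44 = 36)
(E - 35)² = (36 - 35)² = 1² = 1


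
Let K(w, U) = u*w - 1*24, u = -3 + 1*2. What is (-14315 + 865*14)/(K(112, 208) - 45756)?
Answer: 315/6556 ≈ 0.048048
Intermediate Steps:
u = -1 (u = -3 + 2 = -1)
K(w, U) = -24 - w (K(w, U) = -w - 1*24 = -w - 24 = -24 - w)
(-14315 + 865*14)/(K(112, 208) - 45756) = (-14315 + 865*14)/((-24 - 1*112) - 45756) = (-14315 + 12110)/((-24 - 112) - 45756) = -2205/(-136 - 45756) = -2205/(-45892) = -2205*(-1/45892) = 315/6556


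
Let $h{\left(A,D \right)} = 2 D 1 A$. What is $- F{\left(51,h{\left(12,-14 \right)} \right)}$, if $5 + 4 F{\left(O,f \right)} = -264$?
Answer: $\frac{269}{4} \approx 67.25$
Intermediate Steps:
$h{\left(A,D \right)} = 2 A D$ ($h{\left(A,D \right)} = 2 D A = 2 A D$)
$F{\left(O,f \right)} = - \frac{269}{4}$ ($F{\left(O,f \right)} = - \frac{5}{4} + \frac{1}{4} \left(-264\right) = - \frac{5}{4} - 66 = - \frac{269}{4}$)
$- F{\left(51,h{\left(12,-14 \right)} \right)} = \left(-1\right) \left(- \frac{269}{4}\right) = \frac{269}{4}$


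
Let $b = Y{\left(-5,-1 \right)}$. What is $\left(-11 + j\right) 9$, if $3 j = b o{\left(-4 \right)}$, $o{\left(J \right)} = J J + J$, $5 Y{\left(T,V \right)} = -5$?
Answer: $-135$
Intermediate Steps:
$Y{\left(T,V \right)} = -1$ ($Y{\left(T,V \right)} = \frac{1}{5} \left(-5\right) = -1$)
$o{\left(J \right)} = J + J^{2}$ ($o{\left(J \right)} = J^{2} + J = J + J^{2}$)
$b = -1$
$j = -4$ ($j = \frac{\left(-1\right) \left(- 4 \left(1 - 4\right)\right)}{3} = \frac{\left(-1\right) \left(\left(-4\right) \left(-3\right)\right)}{3} = \frac{\left(-1\right) 12}{3} = \frac{1}{3} \left(-12\right) = -4$)
$\left(-11 + j\right) 9 = \left(-11 - 4\right) 9 = \left(-15\right) 9 = -135$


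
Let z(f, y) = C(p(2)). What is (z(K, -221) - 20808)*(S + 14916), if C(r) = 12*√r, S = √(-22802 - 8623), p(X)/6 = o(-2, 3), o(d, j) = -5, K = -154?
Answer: -12*(1734 - I*√30)*(14916 + 5*I*√1257) ≈ -3.1038e+8 - 2.7083e+6*I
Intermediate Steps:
p(X) = -30 (p(X) = 6*(-5) = -30)
S = 5*I*√1257 (S = √(-31425) = 5*I*√1257 ≈ 177.27*I)
z(f, y) = 12*I*√30 (z(f, y) = 12*√(-30) = 12*(I*√30) = 12*I*√30)
(z(K, -221) - 20808)*(S + 14916) = (12*I*√30 - 20808)*(5*I*√1257 + 14916) = (-20808 + 12*I*√30)*(14916 + 5*I*√1257)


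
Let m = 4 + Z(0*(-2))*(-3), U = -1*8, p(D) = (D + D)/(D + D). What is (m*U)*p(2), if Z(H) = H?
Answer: -32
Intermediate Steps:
p(D) = 1 (p(D) = (2*D)/((2*D)) = (2*D)*(1/(2*D)) = 1)
U = -8
m = 4 (m = 4 + (0*(-2))*(-3) = 4 + 0*(-3) = 4 + 0 = 4)
(m*U)*p(2) = (4*(-8))*1 = -32*1 = -32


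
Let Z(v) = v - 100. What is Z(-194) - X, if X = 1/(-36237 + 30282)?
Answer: -1750769/5955 ≈ -294.00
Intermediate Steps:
Z(v) = -100 + v
X = -1/5955 (X = 1/(-5955) = -1/5955 ≈ -0.00016793)
Z(-194) - X = (-100 - 194) - 1*(-1/5955) = -294 + 1/5955 = -1750769/5955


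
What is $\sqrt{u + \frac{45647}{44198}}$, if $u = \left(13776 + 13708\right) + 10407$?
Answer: $\frac{\sqrt{1510626362630}}{6314} \approx 194.66$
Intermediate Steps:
$u = 37891$ ($u = 27484 + 10407 = 37891$)
$\sqrt{u + \frac{45647}{44198}} = \sqrt{37891 + \frac{45647}{44198}} = \sqrt{37891 + 45647 \cdot \frac{1}{44198}} = \sqrt{37891 + \frac{6521}{6314}} = \sqrt{\frac{239250295}{6314}} = \frac{\sqrt{1510626362630}}{6314}$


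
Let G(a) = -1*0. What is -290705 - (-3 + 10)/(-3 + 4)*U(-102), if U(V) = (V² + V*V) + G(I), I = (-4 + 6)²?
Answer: -436361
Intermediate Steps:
I = 4 (I = 2² = 4)
G(a) = 0
U(V) = 2*V² (U(V) = (V² + V*V) + 0 = (V² + V²) + 0 = 2*V² + 0 = 2*V²)
-290705 - (-3 + 10)/(-3 + 4)*U(-102) = -290705 - (-3 + 10)/(-3 + 4)*2*(-102)² = -290705 - 7/1*2*10404 = -290705 - 7*1*20808 = -290705 - 7*20808 = -290705 - 1*145656 = -290705 - 145656 = -436361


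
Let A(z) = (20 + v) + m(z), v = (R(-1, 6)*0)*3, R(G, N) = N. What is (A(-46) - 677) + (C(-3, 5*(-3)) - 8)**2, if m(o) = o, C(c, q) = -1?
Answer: -622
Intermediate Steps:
v = 0 (v = (6*0)*3 = 0*3 = 0)
A(z) = 20 + z (A(z) = (20 + 0) + z = 20 + z)
(A(-46) - 677) + (C(-3, 5*(-3)) - 8)**2 = ((20 - 46) - 677) + (-1 - 8)**2 = (-26 - 677) + (-9)**2 = -703 + 81 = -622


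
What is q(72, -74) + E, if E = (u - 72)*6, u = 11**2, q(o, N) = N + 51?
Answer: 271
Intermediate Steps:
q(o, N) = 51 + N
u = 121
E = 294 (E = (121 - 72)*6 = 49*6 = 294)
q(72, -74) + E = (51 - 74) + 294 = -23 + 294 = 271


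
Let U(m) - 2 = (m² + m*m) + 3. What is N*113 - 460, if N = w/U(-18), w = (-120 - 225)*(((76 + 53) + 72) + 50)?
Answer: -10085615/653 ≈ -15445.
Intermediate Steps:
U(m) = 5 + 2*m² (U(m) = 2 + ((m² + m*m) + 3) = 2 + ((m² + m²) + 3) = 2 + (2*m² + 3) = 2 + (3 + 2*m²) = 5 + 2*m²)
w = -86595 (w = -345*((129 + 72) + 50) = -345*(201 + 50) = -345*251 = -86595)
N = -86595/653 (N = -86595/(5 + 2*(-18)²) = -86595/(5 + 2*324) = -86595/(5 + 648) = -86595/653 ≈ -132.61)
N*113 - 460 = -86595/653*113 - 460 = -9785235/653 - 460 = -10085615/653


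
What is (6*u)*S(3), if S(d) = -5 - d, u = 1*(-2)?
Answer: 96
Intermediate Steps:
u = -2
(6*u)*S(3) = (6*(-2))*(-5 - 1*3) = -12*(-5 - 3) = -12*(-8) = 96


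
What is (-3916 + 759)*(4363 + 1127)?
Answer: -17331930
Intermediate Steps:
(-3916 + 759)*(4363 + 1127) = -3157*5490 = -17331930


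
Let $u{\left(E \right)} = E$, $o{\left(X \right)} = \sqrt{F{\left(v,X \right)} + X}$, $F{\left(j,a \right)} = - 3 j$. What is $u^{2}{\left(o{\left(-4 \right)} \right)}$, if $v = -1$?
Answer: $-1$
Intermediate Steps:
$o{\left(X \right)} = \sqrt{3 + X}$ ($o{\left(X \right)} = \sqrt{\left(-3\right) \left(-1\right) + X} = \sqrt{3 + X}$)
$u^{2}{\left(o{\left(-4 \right)} \right)} = \left(\sqrt{3 - 4}\right)^{2} = \left(\sqrt{-1}\right)^{2} = i^{2} = -1$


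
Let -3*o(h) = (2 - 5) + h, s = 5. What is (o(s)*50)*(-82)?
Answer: 8200/3 ≈ 2733.3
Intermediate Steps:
o(h) = 1 - h/3 (o(h) = -((2 - 5) + h)/3 = -(-3 + h)/3 = 1 - h/3)
(o(s)*50)*(-82) = ((1 - ⅓*5)*50)*(-82) = ((1 - 5/3)*50)*(-82) = -⅔*50*(-82) = -100/3*(-82) = 8200/3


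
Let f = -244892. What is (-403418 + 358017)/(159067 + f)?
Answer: 45401/85825 ≈ 0.52900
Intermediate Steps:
(-403418 + 358017)/(159067 + f) = (-403418 + 358017)/(159067 - 244892) = -45401/(-85825) = -45401*(-1/85825) = 45401/85825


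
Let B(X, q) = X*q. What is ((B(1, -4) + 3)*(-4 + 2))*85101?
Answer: 170202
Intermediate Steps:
((B(1, -4) + 3)*(-4 + 2))*85101 = ((1*(-4) + 3)*(-4 + 2))*85101 = ((-4 + 3)*(-2))*85101 = -1*(-2)*85101 = 2*85101 = 170202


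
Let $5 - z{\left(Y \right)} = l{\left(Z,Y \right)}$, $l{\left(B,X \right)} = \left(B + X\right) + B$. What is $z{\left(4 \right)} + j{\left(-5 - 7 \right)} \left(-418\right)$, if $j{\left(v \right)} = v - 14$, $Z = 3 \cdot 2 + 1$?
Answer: $10855$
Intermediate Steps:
$Z = 7$ ($Z = 6 + 1 = 7$)
$l{\left(B,X \right)} = X + 2 B$
$j{\left(v \right)} = -14 + v$
$z{\left(Y \right)} = -9 - Y$ ($z{\left(Y \right)} = 5 - \left(Y + 2 \cdot 7\right) = 5 - \left(Y + 14\right) = 5 - \left(14 + Y\right) = -9 - Y$)
$z{\left(4 \right)} + j{\left(-5 - 7 \right)} \left(-418\right) = \left(-9 - 4\right) + \left(-14 - 12\right) \left(-418\right) = -13 - -10868 = -13 + 10868 = 10855$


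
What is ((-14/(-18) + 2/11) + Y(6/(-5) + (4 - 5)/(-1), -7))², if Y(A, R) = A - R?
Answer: 14753281/245025 ≈ 60.211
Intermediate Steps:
((-14/(-18) + 2/11) + Y(6/(-5) + (4 - 5)/(-1), -7))² = ((-14/(-18) + 2/11) + ((6/(-5) + (4 - 5)/(-1)) - 1*(-7)))² = ((-14*(-1/18) + 2*(1/11)) + ((6*(-⅕) - 1*(-1)) + 7))² = ((7/9 + 2/11) + ((-6/5 + 1) + 7))² = (95/99 + (-⅕ + 7))² = (95/99 + 34/5)² = (3841/495)² = 14753281/245025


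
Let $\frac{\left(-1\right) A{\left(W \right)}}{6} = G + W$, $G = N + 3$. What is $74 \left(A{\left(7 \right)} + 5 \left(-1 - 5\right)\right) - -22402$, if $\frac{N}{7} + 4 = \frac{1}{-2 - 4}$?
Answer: $28692$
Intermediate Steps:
$N = - \frac{175}{6}$ ($N = -28 + \frac{7}{-2 - 4} = -28 + \frac{7}{-6} = -28 + 7 \left(- \frac{1}{6}\right) = -28 - \frac{7}{6} = - \frac{175}{6} \approx -29.167$)
$G = - \frac{157}{6}$ ($G = - \frac{175}{6} + 3 = - \frac{157}{6} \approx -26.167$)
$A{\left(W \right)} = 157 - 6 W$ ($A{\left(W \right)} = - 6 \left(- \frac{157}{6} + W\right) = 157 - 6 W$)
$74 \left(A{\left(7 \right)} + 5 \left(-1 - 5\right)\right) - -22402 = 74 \left(\left(157 - 42\right) + 5 \left(-1 - 5\right)\right) - -22402 = 74 \left(\left(157 - 42\right) + 5 \left(-6\right)\right) + 22402 = 74 \left(115 - 30\right) + 22402 = 74 \cdot 85 + 22402 = 6290 + 22402 = 28692$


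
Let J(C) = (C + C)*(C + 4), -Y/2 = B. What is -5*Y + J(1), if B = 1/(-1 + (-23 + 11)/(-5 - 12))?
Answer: -24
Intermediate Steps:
B = -17/5 (B = 1/(-1 - 12/(-17)) = 1/(-1 - 12*(-1/17)) = 1/(-1 + 12/17) = 1/(-5/17) = -17/5 ≈ -3.4000)
Y = 34/5 (Y = -2*(-17/5) = 34/5 ≈ 6.8000)
J(C) = 2*C*(4 + C) (J(C) = (2*C)*(4 + C) = 2*C*(4 + C))
-5*Y + J(1) = -5*34/5 + 2*1*(4 + 1) = -34 + 2*1*5 = -34 + 10 = -24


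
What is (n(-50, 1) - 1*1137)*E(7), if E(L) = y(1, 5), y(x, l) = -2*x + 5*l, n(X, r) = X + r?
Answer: -27278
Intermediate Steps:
E(L) = 23 (E(L) = -2*1 + 5*5 = -2 + 25 = 23)
(n(-50, 1) - 1*1137)*E(7) = ((-50 + 1) - 1*1137)*23 = (-49 - 1137)*23 = -1186*23 = -27278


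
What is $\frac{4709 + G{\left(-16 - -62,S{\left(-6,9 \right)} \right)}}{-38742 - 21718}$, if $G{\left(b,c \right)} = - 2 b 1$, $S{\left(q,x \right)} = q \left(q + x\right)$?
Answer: $- \frac{4617}{60460} \approx -0.076365$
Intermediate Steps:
$G{\left(b,c \right)} = - 2 b$
$\frac{4709 + G{\left(-16 - -62,S{\left(-6,9 \right)} \right)}}{-38742 - 21718} = \frac{4709 - 2 \left(-16 - -62\right)}{-38742 - 21718} = \frac{4709 - 2 \left(-16 + 62\right)}{-60460} = \left(4709 - 92\right) \left(- \frac{1}{60460}\right) = 4617 \left(- \frac{1}{60460}\right) = - \frac{4617}{60460}$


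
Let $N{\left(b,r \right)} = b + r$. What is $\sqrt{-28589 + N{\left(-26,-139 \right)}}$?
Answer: $i \sqrt{28754} \approx 169.57 i$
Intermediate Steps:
$\sqrt{-28589 + N{\left(-26,-139 \right)}} = \sqrt{-28589 - 165} = \sqrt{-28754} = i \sqrt{28754}$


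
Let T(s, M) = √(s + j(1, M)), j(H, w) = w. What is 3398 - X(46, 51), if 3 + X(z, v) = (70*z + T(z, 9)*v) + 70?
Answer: 111 - 51*√55 ≈ -267.23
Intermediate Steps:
T(s, M) = √(M + s) (T(s, M) = √(s + M) = √(M + s))
X(z, v) = 67 + 70*z + v*√(9 + z) (X(z, v) = -3 + ((70*z + √(9 + z)*v) + 70) = -3 + ((70*z + v*√(9 + z)) + 70) = -3 + (70 + 70*z + v*√(9 + z)) = 67 + 70*z + v*√(9 + z))
3398 - X(46, 51) = 3398 - (67 + 70*46 + 51*√(9 + 46)) = 3398 - (67 + 3220 + 51*√55) = 3398 - (3287 + 51*√55) = 3398 + (-3287 - 51*√55) = 111 - 51*√55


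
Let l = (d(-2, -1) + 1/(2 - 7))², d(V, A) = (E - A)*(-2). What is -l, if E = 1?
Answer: -441/25 ≈ -17.640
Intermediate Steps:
d(V, A) = -2 + 2*A (d(V, A) = (1 - A)*(-2) = -2 + 2*A)
l = 441/25 (l = ((-2 + 2*(-1)) + 1/(2 - 7))² = ((-2 - 2) + 1/(-5))² = (-4 - ⅕)² = (-21/5)² = 441/25 ≈ 17.640)
-l = -1*441/25 = -441/25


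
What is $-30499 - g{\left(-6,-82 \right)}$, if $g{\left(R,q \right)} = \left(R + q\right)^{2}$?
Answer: $-38243$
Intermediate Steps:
$-30499 - g{\left(-6,-82 \right)} = -30499 - \left(-6 - 82\right)^{2} = -30499 - \left(-88\right)^{2} = -30499 - 7744 = -38243$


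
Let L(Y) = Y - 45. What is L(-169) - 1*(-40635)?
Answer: 40421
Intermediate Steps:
L(Y) = -45 + Y
L(-169) - 1*(-40635) = (-45 - 169) - 1*(-40635) = -214 + 40635 = 40421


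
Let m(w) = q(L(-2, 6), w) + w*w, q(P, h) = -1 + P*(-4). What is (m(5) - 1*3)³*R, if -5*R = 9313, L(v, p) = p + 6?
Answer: 183307779/5 ≈ 3.6662e+7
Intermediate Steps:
L(v, p) = 6 + p
q(P, h) = -1 - 4*P
m(w) = -49 + w² (m(w) = (-1 - 4*(6 + 6)) + w*w = (-1 - 4*12) + w² = (-1 - 48) + w² = -49 + w²)
R = -9313/5 (R = -⅕*9313 = -9313/5 ≈ -1862.6)
(m(5) - 1*3)³*R = ((-49 + 5²) - 1*3)³*(-9313/5) = ((-49 + 25) - 3)³*(-9313/5) = (-24 - 3)³*(-9313/5) = (-27)³*(-9313/5) = -19683*(-9313/5) = 183307779/5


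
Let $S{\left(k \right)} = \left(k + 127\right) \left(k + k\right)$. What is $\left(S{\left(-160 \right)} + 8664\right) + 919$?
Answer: $20143$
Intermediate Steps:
$S{\left(k \right)} = 2 k \left(127 + k\right)$ ($S{\left(k \right)} = \left(127 + k\right) 2 k = 2 k \left(127 + k\right)$)
$\left(S{\left(-160 \right)} + 8664\right) + 919 = \left(2 \left(-160\right) \left(127 - 160\right) + 8664\right) + 919 = \left(2 \left(-160\right) \left(-33\right) + 8664\right) + 919 = \left(10560 + 8664\right) + 919 = 19224 + 919 = 20143$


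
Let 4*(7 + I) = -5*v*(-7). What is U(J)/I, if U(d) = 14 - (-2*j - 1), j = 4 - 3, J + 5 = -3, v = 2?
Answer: 34/21 ≈ 1.6190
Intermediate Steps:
J = -8 (J = -5 - 3 = -8)
j = 1
I = 21/2 (I = -7 + (-5*2*(-7))/4 = -7 + (-10*(-7))/4 = -7 + (1/4)*70 = -7 + 35/2 = 21/2 ≈ 10.500)
U(d) = 17 (U(d) = 14 - (-2*1 - 1) = 14 - (-2 - 1) = 14 - 1*(-3) = 14 + 3 = 17)
U(J)/I = 17/(21/2) = 17*(2/21) = 34/21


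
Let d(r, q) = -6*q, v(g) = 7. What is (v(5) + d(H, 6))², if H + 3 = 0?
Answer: 841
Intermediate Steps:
H = -3 (H = -3 + 0 = -3)
(v(5) + d(H, 6))² = (7 - 6*6)² = (7 - 36)² = (-29)² = 841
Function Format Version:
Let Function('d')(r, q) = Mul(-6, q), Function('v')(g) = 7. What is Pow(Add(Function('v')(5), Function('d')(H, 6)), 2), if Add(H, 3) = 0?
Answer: 841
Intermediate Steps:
H = -3 (H = Add(-3, 0) = -3)
Pow(Add(Function('v')(5), Function('d')(H, 6)), 2) = Pow(Add(7, Mul(-6, 6)), 2) = Pow(Add(7, -36), 2) = Pow(-29, 2) = 841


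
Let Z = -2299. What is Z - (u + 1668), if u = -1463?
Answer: -2504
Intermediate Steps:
Z - (u + 1668) = -2299 - (-1463 + 1668) = -2299 - 1*205 = -2299 - 205 = -2504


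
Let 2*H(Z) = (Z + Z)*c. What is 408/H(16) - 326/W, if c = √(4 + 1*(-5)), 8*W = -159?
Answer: 2608/159 - 51*I/2 ≈ 16.403 - 25.5*I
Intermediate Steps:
W = -159/8 (W = (⅛)*(-159) = -159/8 ≈ -19.875)
c = I (c = √(4 - 5) = √(-1) = I ≈ 1.0*I)
H(Z) = I*Z (H(Z) = ((Z + Z)*I)/2 = ((2*Z)*I)/2 = (2*I*Z)/2 = I*Z)
408/H(16) - 326/W = 408/((I*16)) - 326/(-159/8) = 408/((16*I)) - 326*(-8/159) = 408*(-I/16) + 2608/159 = -51*I/2 + 2608/159 = 2608/159 - 51*I/2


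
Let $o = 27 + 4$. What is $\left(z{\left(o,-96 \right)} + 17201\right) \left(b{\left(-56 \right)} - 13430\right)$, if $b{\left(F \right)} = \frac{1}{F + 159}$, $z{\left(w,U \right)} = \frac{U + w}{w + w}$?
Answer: $- \frac{1475135239733}{6386} \approx -2.31 \cdot 10^{8}$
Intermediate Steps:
$o = 31$
$z{\left(w,U \right)} = \frac{U + w}{2 w}$
$b{\left(F \right)} = \frac{1}{159 + F}$
$\left(z{\left(o,-96 \right)} + 17201\right) \left(b{\left(-56 \right)} - 13430\right) = \left(\frac{-96 + 31}{2 \cdot 31} + 17201\right) \left(\frac{1}{159 - 56} - 13430\right) = \left(\frac{1}{2} \cdot \frac{1}{31} \left(-65\right) + 17201\right) \left(\frac{1}{103} - 13430\right) = \left(- \frac{65}{62} + 17201\right) \left(\frac{1}{103} - 13430\right) = \frac{1066397}{62} \left(- \frac{1383289}{103}\right) = - \frac{1475135239733}{6386}$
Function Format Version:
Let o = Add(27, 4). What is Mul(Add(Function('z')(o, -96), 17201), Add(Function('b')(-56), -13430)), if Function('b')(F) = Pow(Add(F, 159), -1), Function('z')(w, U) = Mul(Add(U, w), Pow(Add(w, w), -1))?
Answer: Rational(-1475135239733, 6386) ≈ -2.3100e+8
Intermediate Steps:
o = 31
Function('z')(w, U) = Mul(Rational(1, 2), Pow(w, -1), Add(U, w)) (Function('z')(w, U) = Mul(Add(U, w), Pow(Mul(2, w), -1)) = Mul(Add(U, w), Mul(Rational(1, 2), Pow(w, -1))) = Mul(Rational(1, 2), Pow(w, -1), Add(U, w)))
Function('b')(F) = Pow(Add(159, F), -1)
Mul(Add(Function('z')(o, -96), 17201), Add(Function('b')(-56), -13430)) = Mul(Add(Mul(Rational(1, 2), Pow(31, -1), Add(-96, 31)), 17201), Add(Pow(Add(159, -56), -1), -13430)) = Mul(Add(Mul(Rational(1, 2), Rational(1, 31), -65), 17201), Add(Pow(103, -1), -13430)) = Mul(Add(Rational(-65, 62), 17201), Add(Rational(1, 103), -13430)) = Mul(Rational(1066397, 62), Rational(-1383289, 103)) = Rational(-1475135239733, 6386)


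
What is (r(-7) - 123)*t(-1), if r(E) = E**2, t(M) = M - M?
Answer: 0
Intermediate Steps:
t(M) = 0
(r(-7) - 123)*t(-1) = ((-7)**2 - 123)*0 = (49 - 123)*0 = -74*0 = 0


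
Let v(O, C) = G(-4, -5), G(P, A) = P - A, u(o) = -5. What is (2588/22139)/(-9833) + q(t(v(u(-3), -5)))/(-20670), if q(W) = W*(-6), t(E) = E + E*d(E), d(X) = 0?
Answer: 16059779/57688588555 ≈ 0.00027839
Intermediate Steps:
v(O, C) = 1 (v(O, C) = -4 - 1*(-5) = -4 + 5 = 1)
t(E) = E (t(E) = E + E*0 = E + 0 = E)
q(W) = -6*W
(2588/22139)/(-9833) + q(t(v(u(-3), -5)))/(-20670) = (2588/22139)/(-9833) - 6*1/(-20670) = (2588*(1/22139))*(-1/9833) - 6*(-1/20670) = (2588/22139)*(-1/9833) + 1/3445 = -2588/217692787 + 1/3445 = 16059779/57688588555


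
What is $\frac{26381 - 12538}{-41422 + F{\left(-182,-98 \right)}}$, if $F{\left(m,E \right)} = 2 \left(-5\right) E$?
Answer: $- \frac{13843}{40442} \approx -0.34229$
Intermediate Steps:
$F{\left(m,E \right)} = - 10 E$
$\frac{26381 - 12538}{-41422 + F{\left(-182,-98 \right)}} = \frac{26381 - 12538}{-41422 - -980} = \frac{13843}{-41422 + 980} = \frac{13843}{-40442} = 13843 \left(- \frac{1}{40442}\right) = - \frac{13843}{40442}$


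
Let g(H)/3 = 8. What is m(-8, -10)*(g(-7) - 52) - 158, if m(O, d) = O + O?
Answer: 290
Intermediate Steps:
m(O, d) = 2*O
g(H) = 24 (g(H) = 3*8 = 24)
m(-8, -10)*(g(-7) - 52) - 158 = (2*(-8))*(24 - 52) - 158 = -16*(-28) - 158 = 448 - 158 = 290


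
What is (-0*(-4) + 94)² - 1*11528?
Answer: -2692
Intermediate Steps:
(-0*(-4) + 94)² - 1*11528 = (-1*0 + 94)² - 11528 = (0 + 94)² - 11528 = 94² - 11528 = 8836 - 11528 = -2692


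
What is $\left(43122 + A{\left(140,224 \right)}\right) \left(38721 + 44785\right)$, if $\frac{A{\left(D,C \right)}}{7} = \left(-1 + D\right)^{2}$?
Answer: $14894881714$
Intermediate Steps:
$A{\left(D,C \right)} = 7 \left(-1 + D\right)^{2}$
$\left(43122 + A{\left(140,224 \right)}\right) \left(38721 + 44785\right) = \left(43122 + 7 \left(-1 + 140\right)^{2}\right) \left(38721 + 44785\right) = \left(43122 + 7 \cdot 139^{2}\right) 83506 = \left(43122 + 7 \cdot 19321\right) 83506 = \left(43122 + 135247\right) 83506 = 178369 \cdot 83506 = 14894881714$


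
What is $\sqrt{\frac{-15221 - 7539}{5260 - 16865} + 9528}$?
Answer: $\frac{8 \sqrt{802160810}}{2321} \approx 97.622$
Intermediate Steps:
$\sqrt{\frac{-15221 - 7539}{5260 - 16865} + 9528} = \sqrt{\frac{-15221 - 7539}{-11605} + 9528} = \sqrt{\left(-22760\right) \left(- \frac{1}{11605}\right) + 9528} = \sqrt{\frac{4552}{2321} + 9528} = \sqrt{\frac{22119040}{2321}} = \frac{8 \sqrt{802160810}}{2321}$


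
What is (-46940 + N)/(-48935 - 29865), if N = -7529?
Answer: 54469/78800 ≈ 0.69123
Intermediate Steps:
(-46940 + N)/(-48935 - 29865) = (-46940 - 7529)/(-48935 - 29865) = -54469/(-78800) = -54469*(-1/78800) = 54469/78800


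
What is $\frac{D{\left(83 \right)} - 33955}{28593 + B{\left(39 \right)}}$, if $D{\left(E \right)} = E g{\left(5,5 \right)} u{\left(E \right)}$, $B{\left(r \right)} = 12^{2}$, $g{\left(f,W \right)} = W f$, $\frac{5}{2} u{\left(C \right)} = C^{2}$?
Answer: $\frac{5683915}{28737} \approx 197.79$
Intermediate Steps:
$u{\left(C \right)} = \frac{2 C^{2}}{5}$
$B{\left(r \right)} = 144$
$D{\left(E \right)} = 10 E^{3}$ ($D{\left(E \right)} = E 5 \cdot 5 \frac{2 E^{2}}{5} = E 25 \frac{2 E^{2}}{5} = 25 E \frac{2 E^{2}}{5} = 10 E^{3}$)
$\frac{D{\left(83 \right)} - 33955}{28593 + B{\left(39 \right)}} = \frac{10 \cdot 83^{3} - 33955}{28593 + 144} = \frac{10 \cdot 571787 - 33955}{28737} = \left(5717870 - 33955\right) \frac{1}{28737} = 5683915 \cdot \frac{1}{28737} = \frac{5683915}{28737}$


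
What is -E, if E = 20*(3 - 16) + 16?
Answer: 244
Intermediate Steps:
E = -244 (E = 20*(-13) + 16 = -260 + 16 = -244)
-E = -1*(-244) = 244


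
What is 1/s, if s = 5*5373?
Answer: 1/26865 ≈ 3.7223e-5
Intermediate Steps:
s = 26865
1/s = 1/26865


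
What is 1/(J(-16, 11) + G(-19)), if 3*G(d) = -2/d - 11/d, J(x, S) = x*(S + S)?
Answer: -57/20051 ≈ -0.0028428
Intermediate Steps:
J(x, S) = 2*S*x (J(x, S) = x*(2*S) = 2*S*x)
G(d) = -13/(3*d) (G(d) = (-2/d - 11/d)/3 = (-13/d)/3 = -13/(3*d))
1/(J(-16, 11) + G(-19)) = 1/(2*11*(-16) - 13/3/(-19)) = 1/(-352 - 13/3*(-1/19)) = 1/(-352 + 13/57) = 1/(-20051/57) = -57/20051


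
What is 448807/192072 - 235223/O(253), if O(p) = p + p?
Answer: -22476327857/48594216 ≈ -462.53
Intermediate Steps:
O(p) = 2*p
448807/192072 - 235223/O(253) = 448807/192072 - 235223/(2*253) = 448807*(1/192072) - 235223/506 = 448807/192072 - 235223*1/506 = 448807/192072 - 235223/506 = -22476327857/48594216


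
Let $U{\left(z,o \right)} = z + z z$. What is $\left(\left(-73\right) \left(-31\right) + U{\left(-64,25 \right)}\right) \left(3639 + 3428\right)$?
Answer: $44486765$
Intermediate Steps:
$U{\left(z,o \right)} = z + z^{2}$
$\left(\left(-73\right) \left(-31\right) + U{\left(-64,25 \right)}\right) \left(3639 + 3428\right) = \left(\left(-73\right) \left(-31\right) - 64 \left(1 - 64\right)\right) \left(3639 + 3428\right) = \left(2263 - -4032\right) 7067 = \left(2263 + 4032\right) 7067 = 6295 \cdot 7067 = 44486765$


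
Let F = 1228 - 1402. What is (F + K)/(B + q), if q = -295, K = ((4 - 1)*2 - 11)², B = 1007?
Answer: -149/712 ≈ -0.20927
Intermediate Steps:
K = 25 (K = (3*2 - 11)² = (6 - 11)² = (-5)² = 25)
F = -174
(F + K)/(B + q) = (-174 + 25)/(1007 - 295) = -149/712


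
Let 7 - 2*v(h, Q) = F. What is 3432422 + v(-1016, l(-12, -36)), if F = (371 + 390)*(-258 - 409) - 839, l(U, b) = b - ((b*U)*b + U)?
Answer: 7373277/2 ≈ 3.6866e+6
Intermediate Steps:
l(U, b) = b - U - U*b**2 (l(U, b) = b - ((U*b)*b + U) = b - (U*b**2 + U) = b - (U + U*b**2) = b + (-U - U*b**2) = b - U - U*b**2)
F = -508426 (F = 761*(-667) - 839 = -507587 - 839 = -508426)
v(h, Q) = 508433/2 (v(h, Q) = 7/2 - 1/2*(-508426) = 7/2 + 254213 = 508433/2)
3432422 + v(-1016, l(-12, -36)) = 3432422 + 508433/2 = 7373277/2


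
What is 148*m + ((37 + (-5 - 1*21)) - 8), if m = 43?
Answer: 6367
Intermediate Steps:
148*m + ((37 + (-5 - 1*21)) - 8) = 148*43 + ((37 + (-5 - 1*21)) - 8) = 6364 + ((37 + (-5 - 21)) - 8) = 6364 + ((37 - 26) - 8) = 6364 + (11 - 8) = 6364 + 3 = 6367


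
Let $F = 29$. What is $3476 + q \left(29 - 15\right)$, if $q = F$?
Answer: $3882$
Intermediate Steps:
$q = 29$
$3476 + q \left(29 - 15\right) = 3476 + 29 \left(29 - 15\right) = 3476 + 29 \cdot 14 = 3476 + 406 = 3882$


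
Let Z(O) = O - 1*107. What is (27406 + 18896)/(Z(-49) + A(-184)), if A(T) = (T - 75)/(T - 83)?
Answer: -12362634/41393 ≈ -298.67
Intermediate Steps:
A(T) = (-75 + T)/(-83 + T)
Z(O) = -107 + O (Z(O) = O - 107 = -107 + O)
(27406 + 18896)/(Z(-49) + A(-184)) = (27406 + 18896)/((-107 - 49) + (-75 - 184)/(-83 - 184)) = 46302/(-156 - 259/(-267)) = 46302/(-156 - 1/267*(-259)) = 46302/(-156 + 259/267) = 46302/(-41393/267) = 46302*(-267/41393) = -12362634/41393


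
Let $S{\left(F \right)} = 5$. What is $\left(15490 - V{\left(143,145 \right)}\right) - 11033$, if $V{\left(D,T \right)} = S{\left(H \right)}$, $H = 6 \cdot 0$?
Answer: $4452$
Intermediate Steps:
$H = 0$
$V{\left(D,T \right)} = 5$
$\left(15490 - V{\left(143,145 \right)}\right) - 11033 = \left(15490 - 5\right) - 11033 = 15485 - 11033 = 4452$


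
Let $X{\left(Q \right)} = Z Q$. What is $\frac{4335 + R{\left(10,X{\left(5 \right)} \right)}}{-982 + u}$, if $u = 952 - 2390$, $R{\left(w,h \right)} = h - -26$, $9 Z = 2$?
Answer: $- \frac{3569}{1980} \approx -1.8025$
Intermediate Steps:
$Z = \frac{2}{9}$ ($Z = \frac{1}{9} \cdot 2 = \frac{2}{9} \approx 0.22222$)
$X{\left(Q \right)} = \frac{2 Q}{9}$
$R{\left(w,h \right)} = 26 + h$ ($R{\left(w,h \right)} = h + 26 = 26 + h$)
$u = -1438$
$\frac{4335 + R{\left(10,X{\left(5 \right)} \right)}}{-982 + u} = \frac{4335 + \left(26 + \frac{2}{9} \cdot 5\right)}{-982 - 1438} = \frac{4335 + \left(26 + \frac{10}{9}\right)}{-2420} = \left(4335 + \frac{244}{9}\right) \left(- \frac{1}{2420}\right) = \frac{39259}{9} \left(- \frac{1}{2420}\right) = - \frac{3569}{1980}$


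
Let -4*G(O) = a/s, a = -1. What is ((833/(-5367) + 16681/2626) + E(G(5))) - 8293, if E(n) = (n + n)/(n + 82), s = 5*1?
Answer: -21295083010237/2569758958 ≈ -8286.8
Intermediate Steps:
s = 5
G(O) = 1/20 (G(O) = -(-1)/(4*5) = -¼*(-⅕) = 1/20)
E(n) = 2*n/(82 + n) (E(n) = (2*n)/(82 + n) = 2*n/(82 + n))
((833/(-5367) + 16681/2626) + E(G(5))) - 8293 = ((833/(-5367) + 16681/2626) + 2*(1/20)/(82 + 1/20)) - 8293 = ((833*(-1/5367) + 16681*(1/2626)) + 2*(1/20)/(1641/20)) - 8293 = ((-833/5367 + 16681/2626) + 2*(1/20)*(20/1641)) - 8293 = (87339469/14093742 + 2/1641) - 8293 = 15928028457/2569758958 - 8293 = -21295083010237/2569758958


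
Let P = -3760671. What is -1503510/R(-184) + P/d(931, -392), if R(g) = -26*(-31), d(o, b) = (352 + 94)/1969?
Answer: -2984454045927/179738 ≈ -1.6604e+7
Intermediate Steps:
d(o, b) = 446/1969 (d(o, b) = 446*(1/1969) = 446/1969)
R(g) = 806
-1503510/R(-184) + P/d(931, -392) = -1503510/806 - 3760671/446/1969 = -1503510*1/806 - 3760671*1969/446 = -751755/403 - 7404761199/446 = -2984454045927/179738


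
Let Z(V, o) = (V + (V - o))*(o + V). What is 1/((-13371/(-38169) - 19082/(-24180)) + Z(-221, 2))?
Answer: 51273690/4985706945931 ≈ 1.0284e-5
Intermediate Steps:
Z(V, o) = (V + o)*(-o + 2*V) (Z(V, o) = (-o + 2*V)*(V + o) = (V + o)*(-o + 2*V))
1/((-13371/(-38169) - 19082/(-24180)) + Z(-221, 2)) = 1/((-13371/(-38169) - 19082/(-24180)) + (-1*2² + 2*(-221)² - 221*2)) = 1/((-13371*(-1/38169) - 19082*(-1/24180)) + (-1*4 + 2*48841 - 442)) = 1/((4457/12723 + 9541/12090) + (-4 + 97682 - 442)) = 1/(58425091/51273690 + 97236) = 1/(4985706945931/51273690) = 51273690/4985706945931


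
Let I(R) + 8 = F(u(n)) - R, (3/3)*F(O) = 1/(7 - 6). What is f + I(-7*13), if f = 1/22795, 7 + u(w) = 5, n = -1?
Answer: 1914781/22795 ≈ 84.000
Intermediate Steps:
u(w) = -2 (u(w) = -7 + 5 = -2)
F(O) = 1 (F(O) = 1/(7 - 6) = 1/1 = 1)
I(R) = -7 - R (I(R) = -8 + (1 - R) = -7 - R)
f = 1/22795 ≈ 4.3869e-5
f + I(-7*13) = 1/22795 + (-7 - (-7)*13) = 1/22795 + (-7 - 1*(-91)) = 1/22795 + (-7 + 91) = 1/22795 + 84 = 1914781/22795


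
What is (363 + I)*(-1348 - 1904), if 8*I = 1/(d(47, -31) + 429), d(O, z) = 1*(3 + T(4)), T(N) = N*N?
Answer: -1057707309/896 ≈ -1.1805e+6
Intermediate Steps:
T(N) = N**2
d(O, z) = 19 (d(O, z) = 1*(3 + 4**2) = 1*(3 + 16) = 1*19 = 19)
I = 1/3584 (I = 1/(8*(19 + 429)) = (1/8)/448 = (1/8)*(1/448) = 1/3584 ≈ 0.00027902)
(363 + I)*(-1348 - 1904) = (363 + 1/3584)*(-1348 - 1904) = (1300993/3584)*(-3252) = -1057707309/896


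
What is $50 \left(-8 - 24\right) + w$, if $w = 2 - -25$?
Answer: $-1573$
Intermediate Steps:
$w = 27$ ($w = 2 + 25 = 27$)
$50 \left(-8 - 24\right) + w = 50 \left(-8 - 24\right) + 27 = 50 \left(-32\right) + 27 = -1600 + 27 = -1573$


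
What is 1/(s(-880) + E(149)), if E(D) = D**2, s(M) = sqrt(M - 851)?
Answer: 22201/492886132 - I*sqrt(1731)/492886132 ≈ 4.5043e-5 - 8.4412e-8*I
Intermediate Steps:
s(M) = sqrt(-851 + M)
1/(s(-880) + E(149)) = 1/(sqrt(-851 - 880) + 149**2) = 1/(sqrt(-1731) + 22201) = 1/(I*sqrt(1731) + 22201) = 1/(22201 + I*sqrt(1731))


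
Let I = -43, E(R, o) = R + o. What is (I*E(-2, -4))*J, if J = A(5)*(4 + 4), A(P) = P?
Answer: 10320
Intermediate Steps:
J = 40 (J = 5*(4 + 4) = 5*8 = 40)
(I*E(-2, -4))*J = -43*(-2 - 4)*40 = -43*(-6)*40 = 258*40 = 10320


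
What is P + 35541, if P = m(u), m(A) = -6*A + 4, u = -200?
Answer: 36745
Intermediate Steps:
m(A) = 4 - 6*A
P = 1204 (P = 4 - 6*(-200) = 4 + 1200 = 1204)
P + 35541 = 1204 + 35541 = 36745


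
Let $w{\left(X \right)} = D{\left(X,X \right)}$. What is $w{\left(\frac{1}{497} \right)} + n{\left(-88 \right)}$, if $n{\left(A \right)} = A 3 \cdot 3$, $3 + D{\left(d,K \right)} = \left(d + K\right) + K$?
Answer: $- \frac{395112}{497} \approx -794.99$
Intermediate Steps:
$D{\left(d,K \right)} = -3 + d + 2 K$ ($D{\left(d,K \right)} = -3 + \left(\left(d + K\right) + K\right) = -3 + \left(\left(K + d\right) + K\right) = -3 + \left(d + 2 K\right) = -3 + d + 2 K$)
$n{\left(A \right)} = 9 A$ ($n{\left(A \right)} = 3 A 3 = 9 A$)
$w{\left(X \right)} = -3 + 3 X$ ($w{\left(X \right)} = -3 + X + 2 X = -3 + 3 X$)
$w{\left(\frac{1}{497} \right)} + n{\left(-88 \right)} = \left(-3 + \frac{3}{497}\right) + 9 \left(-88\right) = \left(-3 + 3 \cdot \frac{1}{497}\right) - 792 = \left(-3 + \frac{3}{497}\right) - 792 = - \frac{1488}{497} - 792 = - \frac{395112}{497}$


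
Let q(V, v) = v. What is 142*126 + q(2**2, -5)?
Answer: 17887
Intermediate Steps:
142*126 + q(2**2, -5) = 142*126 - 5 = 17892 - 5 = 17887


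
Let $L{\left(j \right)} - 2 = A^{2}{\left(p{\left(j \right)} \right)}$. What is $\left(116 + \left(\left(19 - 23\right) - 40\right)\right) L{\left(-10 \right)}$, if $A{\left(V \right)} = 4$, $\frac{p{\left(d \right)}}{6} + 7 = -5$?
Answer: $1296$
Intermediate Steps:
$p{\left(d \right)} = -72$ ($p{\left(d \right)} = -42 + 6 \left(-5\right) = -42 - 30 = -72$)
$L{\left(j \right)} = 18$ ($L{\left(j \right)} = 2 + 4^{2} = 2 + 16 = 18$)
$\left(116 + \left(\left(19 - 23\right) - 40\right)\right) L{\left(-10 \right)} = \left(116 + \left(\left(19 - 23\right) - 40\right)\right) 18 = \left(116 - 44\right) 18 = 72 \cdot 18 = 1296$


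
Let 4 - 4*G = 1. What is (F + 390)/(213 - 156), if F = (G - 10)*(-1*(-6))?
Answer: 223/38 ≈ 5.8684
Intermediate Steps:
G = ¾ (G = 1 - ¼*1 = 1 - ¼ = ¾ ≈ 0.75000)
F = -111/2 (F = (¾ - 10)*(-1*(-6)) = -37/4*6 = -111/2 ≈ -55.500)
(F + 390)/(213 - 156) = (-111/2 + 390)/(213 - 156) = (669/2)/57 = (669/2)*(1/57) = 223/38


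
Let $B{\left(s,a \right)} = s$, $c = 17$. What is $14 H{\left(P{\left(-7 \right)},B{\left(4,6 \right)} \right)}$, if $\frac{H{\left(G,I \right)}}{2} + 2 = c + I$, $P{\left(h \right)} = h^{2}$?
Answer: $532$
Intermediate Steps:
$H{\left(G,I \right)} = 30 + 2 I$ ($H{\left(G,I \right)} = -4 + 2 \left(17 + I\right) = -4 + \left(34 + 2 I\right) = 30 + 2 I$)
$14 H{\left(P{\left(-7 \right)},B{\left(4,6 \right)} \right)} = 14 \left(30 + 2 \cdot 4\right) = 14 \left(30 + 8\right) = 14 \cdot 38 = 532$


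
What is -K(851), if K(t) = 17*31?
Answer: -527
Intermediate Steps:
K(t) = 527
-K(851) = -1*527 = -527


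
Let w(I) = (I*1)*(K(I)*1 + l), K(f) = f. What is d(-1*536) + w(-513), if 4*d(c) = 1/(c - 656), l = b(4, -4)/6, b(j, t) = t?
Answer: 1256420447/4768 ≈ 2.6351e+5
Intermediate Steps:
l = -2/3 (l = -4/6 = -4*1/6 = -2/3 ≈ -0.66667)
d(c) = 1/(4*(-656 + c)) (d(c) = 1/(4*(c - 656)) = 1/(4*(-656 + c)))
w(I) = I*(-2/3 + I) (w(I) = (I*1)*(I*1 - 2/3) = I*(I - 2/3) = I*(-2/3 + I))
d(-1*536) + w(-513) = 1/(4*(-656 - 1*536)) + (1/3)*(-513)*(-2 + 3*(-513)) = 1/(4*(-656 - 536)) + (1/3)*(-513)*(-2 - 1539) = (1/4)/(-1192) + (1/3)*(-513)*(-1541) = (1/4)*(-1/1192) + 263511 = -1/4768 + 263511 = 1256420447/4768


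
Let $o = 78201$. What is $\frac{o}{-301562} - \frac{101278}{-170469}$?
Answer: $\frac{17210749967}{51406972578} \approx 0.33479$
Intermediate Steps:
$\frac{o}{-301562} - \frac{101278}{-170469} = \frac{78201}{-301562} - \frac{101278}{-170469} = 78201 \left(- \frac{1}{301562}\right) - - \frac{101278}{170469} = - \frac{78201}{301562} + \frac{101278}{170469} = \frac{17210749967}{51406972578}$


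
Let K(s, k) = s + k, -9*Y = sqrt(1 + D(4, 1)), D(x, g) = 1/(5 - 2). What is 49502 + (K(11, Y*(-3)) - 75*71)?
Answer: 44188 + 2*sqrt(3)/9 ≈ 44188.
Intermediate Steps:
D(x, g) = 1/3
Y = -2*sqrt(3)/27 (Y = -sqrt(1 + 1/3)/9 = -2*sqrt(3)/27 ≈ -0.12830)
K(s, k) = k + s
49502 + (K(11, Y*(-3)) - 75*71) = 49502 + ((-2*sqrt(3)/27*(-3) + 11) - 75*71) = 49502 + ((2*sqrt(3)/9 + 11) - 5325) = 49502 + ((11 + 2*sqrt(3)/9) - 5325) = 49502 + (-5314 + 2*sqrt(3)/9) = 44188 + 2*sqrt(3)/9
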